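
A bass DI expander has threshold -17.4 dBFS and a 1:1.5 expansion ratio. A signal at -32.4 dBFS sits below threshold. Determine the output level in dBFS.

Undershoot = (-17.4) − (-32.4) = 15 dB.
At 1:1.5, that expands to 22.5 dB under threshold.
Output = -17.4 − 22.5 = -39.9 dBFS.

-39.9 dBFS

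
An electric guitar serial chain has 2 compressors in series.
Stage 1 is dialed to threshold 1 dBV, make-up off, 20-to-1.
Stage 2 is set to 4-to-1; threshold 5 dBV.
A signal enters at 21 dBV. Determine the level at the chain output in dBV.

2 dBV

Stage 1: 21 dBV is 20 dB over 1 dBV; at 20:1 that becomes 1 dB over, giving 2 dBV.
Stage 2: below threshold (2 ≤ 5); passes unchanged; output 2 dBV.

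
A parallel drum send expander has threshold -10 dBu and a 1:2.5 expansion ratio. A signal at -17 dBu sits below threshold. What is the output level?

-27.5 dBu

Undershoot = (-10) − (-17) = 7 dB.
At 1:2.5, that expands to 17.5 dB under threshold.
Output = -10 − 17.5 = -27.5 dBu.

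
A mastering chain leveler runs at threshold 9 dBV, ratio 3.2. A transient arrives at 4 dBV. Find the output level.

4 dBV is 5 dB below the 9 dBV threshold, so no gain reduction is applied.
Output = input = 4 dBV.

4 dBV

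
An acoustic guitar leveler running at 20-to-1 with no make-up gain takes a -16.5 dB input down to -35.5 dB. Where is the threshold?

Gain reduction = -16.5 − (-35.5) = 19 dB; output overshoot = GR / (R − 1) = 19 / 19 = 1 dB.
Threshold = output − output overshoot = -35.5 − 1 = -36.5 dB.

-36.5 dB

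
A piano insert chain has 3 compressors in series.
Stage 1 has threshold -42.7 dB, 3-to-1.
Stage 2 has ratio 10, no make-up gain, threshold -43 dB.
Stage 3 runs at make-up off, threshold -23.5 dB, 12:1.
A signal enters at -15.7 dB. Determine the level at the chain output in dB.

Stage 1: overshoot 27 dB → 27/3 = 9 dB → -33.7 dB.
Stage 2: overshoot 9.3 dB → 9.3/10 = 0.93 dB → -42.07 dB.
Stage 3: -42.07 dB is at or below the -23.5 dB threshold — no compression; output -42.07 dB.

-42.07 dB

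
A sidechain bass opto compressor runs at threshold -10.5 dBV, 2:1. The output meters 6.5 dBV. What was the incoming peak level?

23.5 dBV

That's 17 dB above the -10.5 dBV threshold.
Input overshoot = R × output overshoot = 34 dB → input = -10.5 + 34 = 23.5 dBV.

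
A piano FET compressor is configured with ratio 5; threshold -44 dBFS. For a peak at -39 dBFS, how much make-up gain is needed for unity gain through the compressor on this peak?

4 dB

Overshoot 5 dB → 5/5 = 1 dB after compression, so the compressed level is -44 + 1 = -43 dBFS.
Make-up = target − compressed = -39 − (-43) = 4 dB.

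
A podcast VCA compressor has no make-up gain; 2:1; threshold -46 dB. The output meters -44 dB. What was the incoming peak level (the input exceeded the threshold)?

That's 2 dB above the -46 dB threshold.
Before 2:1 compression the overshoot was 2 × 2 = 4 dB, so input = -46 + 4 = -42 dB.

-42 dB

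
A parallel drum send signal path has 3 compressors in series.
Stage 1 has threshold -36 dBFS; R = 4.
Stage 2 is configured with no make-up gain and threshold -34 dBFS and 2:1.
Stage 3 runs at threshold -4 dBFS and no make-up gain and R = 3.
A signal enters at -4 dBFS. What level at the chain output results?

Stage 1: 32 dB above -36 dBFS, reduced 4:1 to 8 dB above → -28 dBFS.
Stage 2: 6 dB above -34 dBFS, reduced 2:1 to 3 dB above → -31 dBFS.
Stage 3: -31 dBFS ≤ -4 dBFS, so stage 3 doesn't engage; output -31 dBFS.

-31 dBFS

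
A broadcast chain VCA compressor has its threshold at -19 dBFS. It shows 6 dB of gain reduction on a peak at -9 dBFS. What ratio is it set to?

2.5:1

Input overshoot = -9 − (-19) = 10 dB.
Output overshoot = 10 − 6 = 4 dB.
Ratio = input overshoot / output overshoot = 10 / 4 = 2.5.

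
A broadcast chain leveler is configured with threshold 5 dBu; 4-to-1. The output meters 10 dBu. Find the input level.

25 dBu

That's 5 dB above the 5 dBu threshold.
Input overshoot = R × output overshoot = 20 dB → input = 5 + 20 = 25 dBu.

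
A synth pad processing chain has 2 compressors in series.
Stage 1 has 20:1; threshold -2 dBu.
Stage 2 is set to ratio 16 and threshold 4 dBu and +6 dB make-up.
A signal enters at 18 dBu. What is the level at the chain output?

Stage 1: 18 dBu is 20 dB over -2 dBu; at 20:1 that becomes 1 dB over, giving -1 dBu.
Stage 2: -1 dBu is at or below the 4 dBu threshold — no compression; make-up brings it to 5 dBu.

5 dBu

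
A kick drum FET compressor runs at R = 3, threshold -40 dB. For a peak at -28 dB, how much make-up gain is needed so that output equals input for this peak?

The peak compresses to -40 + 12/3 = -36 dB.
To reach -28 dB requires -28 − (-36) = 8 dB of make-up.

8 dB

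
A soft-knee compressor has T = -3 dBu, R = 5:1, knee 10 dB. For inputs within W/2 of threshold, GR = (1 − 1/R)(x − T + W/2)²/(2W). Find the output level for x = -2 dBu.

x − T + W/2 = -2 − (-3) + 5 = 6.
GR = (1 − 1/5) × 6² / 20 = 0.8 × 36 / 20 = 1.44 dB.
Output = -2 − 1.44 = -3.44 dBu.

-3.44 dBu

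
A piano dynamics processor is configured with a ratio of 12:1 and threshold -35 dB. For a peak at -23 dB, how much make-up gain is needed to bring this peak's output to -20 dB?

14 dB

Without make-up, output = threshold + overshoot/12 = -35 + 1 = -34 dB.
Gap to target: 14 dB.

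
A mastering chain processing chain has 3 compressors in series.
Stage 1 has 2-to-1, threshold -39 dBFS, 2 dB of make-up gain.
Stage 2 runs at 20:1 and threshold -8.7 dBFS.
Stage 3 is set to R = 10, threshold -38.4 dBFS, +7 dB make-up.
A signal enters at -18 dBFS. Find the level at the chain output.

-30.21 dBFS

Stage 1: -18 dBFS is 21 dB over -39 dBFS; at 2:1 that becomes 10.5 dB over, giving -28.5 dBFS; +2 dB make-up → -26.5 dBFS.
Stage 2: -26.5 dBFS is at or below the -8.7 dBFS threshold — no compression; output -26.5 dBFS.
Stage 3: 11.9 dB above -38.4 dBFS, reduced 10:1 to 1.19 dB above → -37.21 dBFS; +7 dB make-up → -30.21 dBFS.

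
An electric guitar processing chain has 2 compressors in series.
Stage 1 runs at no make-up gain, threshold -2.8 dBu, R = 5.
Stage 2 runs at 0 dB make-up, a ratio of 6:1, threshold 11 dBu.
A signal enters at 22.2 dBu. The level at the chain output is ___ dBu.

2.2 dBu

Stage 1: overshoot 25 dB → 25/5 = 5 dB → 2.2 dBu.
Stage 2: 2.2 dBu is at or below the 11 dBu threshold — no compression; output 2.2 dBu.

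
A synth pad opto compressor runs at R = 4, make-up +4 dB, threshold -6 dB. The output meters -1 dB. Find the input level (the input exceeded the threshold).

Remove make-up: -1 − 4 = -5 dB.
That's 1 dB above the -6 dB threshold.
Before 4:1 compression the overshoot was 1 × 4 = 4 dB, so input = -6 + 4 = -2 dB.

-2 dB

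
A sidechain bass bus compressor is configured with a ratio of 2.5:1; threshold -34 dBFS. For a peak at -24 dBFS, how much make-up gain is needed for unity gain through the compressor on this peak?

The peak compresses to -34 + 10/2.5 = -30 dBFS.
To reach -24 dBFS requires -24 − (-30) = 6 dB of make-up.

6 dB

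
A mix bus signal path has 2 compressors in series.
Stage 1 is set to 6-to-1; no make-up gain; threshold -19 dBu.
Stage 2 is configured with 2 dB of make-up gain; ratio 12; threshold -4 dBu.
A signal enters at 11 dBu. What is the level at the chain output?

-12 dBu

Stage 1: 30 dB above -19 dBu, reduced 6:1 to 5 dB above → -14 dBu.
Stage 2: -14 dBu ≤ -4 dBu, so stage 2 doesn't engage; make-up brings it to -12 dBu.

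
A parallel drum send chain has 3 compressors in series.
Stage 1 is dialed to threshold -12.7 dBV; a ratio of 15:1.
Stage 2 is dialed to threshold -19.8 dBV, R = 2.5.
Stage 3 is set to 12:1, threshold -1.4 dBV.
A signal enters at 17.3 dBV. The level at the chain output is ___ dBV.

-16.16 dBV

Stage 1: 30 dB above -12.7 dBV, reduced 15:1 to 2 dB above → -10.7 dBV.
Stage 2: 9.1 dB above -19.8 dBV, reduced 2.5:1 to 3.64 dB above → -16.16 dBV.
Stage 3: -16.16 dBV ≤ -1.4 dBV, so stage 3 doesn't engage; output -16.16 dBV.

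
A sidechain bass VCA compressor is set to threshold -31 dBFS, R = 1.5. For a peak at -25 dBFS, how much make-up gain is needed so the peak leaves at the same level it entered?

Without make-up, output = threshold + overshoot/1.5 = -31 + 4 = -27 dBFS.
Gap to target: 2 dB.

2 dB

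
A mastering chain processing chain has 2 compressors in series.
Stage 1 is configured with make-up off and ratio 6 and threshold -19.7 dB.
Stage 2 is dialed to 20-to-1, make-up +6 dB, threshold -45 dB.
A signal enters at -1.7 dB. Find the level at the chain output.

-37.585 dB

Stage 1: -1.7 dB is 18 dB over -19.7 dB; at 6:1 that becomes 3 dB over, giving -16.7 dB.
Stage 2: 28.3 dB above -45 dB, reduced 20:1 to 1.415 dB above → -43.585 dB; +6 dB make-up → -37.585 dB.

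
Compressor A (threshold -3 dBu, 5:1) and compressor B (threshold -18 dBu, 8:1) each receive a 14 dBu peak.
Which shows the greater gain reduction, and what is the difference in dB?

B, by 14.4 dB

A: GR = 17 − 17/5 = 13.6 dB.
B: GR = 32 − 32/8 = 28 dB.
B reduces 14.4 dB more.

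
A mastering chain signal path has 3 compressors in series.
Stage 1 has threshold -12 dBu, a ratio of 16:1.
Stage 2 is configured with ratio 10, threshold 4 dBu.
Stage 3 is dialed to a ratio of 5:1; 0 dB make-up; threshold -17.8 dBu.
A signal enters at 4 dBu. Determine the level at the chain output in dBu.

Stage 1: overshoot 16 dB → 16/16 = 1 dB → -11 dBu.
Stage 2: -11 dBu is at or below the 4 dBu threshold — no compression; output -11 dBu.
Stage 3: -11 dBu is 6.8 dB over -17.8 dBu; at 5:1 that becomes 1.36 dB over, giving -16.44 dBu.

-16.44 dBu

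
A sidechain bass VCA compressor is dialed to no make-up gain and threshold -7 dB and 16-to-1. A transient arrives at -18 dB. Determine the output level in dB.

-18 dB

-18 dB is 11 dB below the -7 dB threshold, so no gain reduction is applied.
Output = input = -18 dB.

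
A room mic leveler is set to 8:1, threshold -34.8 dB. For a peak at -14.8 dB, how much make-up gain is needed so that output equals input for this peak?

17.5 dB

Overshoot 20 dB → 20/8 = 2.5 dB after compression, so the compressed level is -34.8 + 2.5 = -32.3 dB.
Make-up = target − compressed = -14.8 − (-32.3) = 17.5 dB.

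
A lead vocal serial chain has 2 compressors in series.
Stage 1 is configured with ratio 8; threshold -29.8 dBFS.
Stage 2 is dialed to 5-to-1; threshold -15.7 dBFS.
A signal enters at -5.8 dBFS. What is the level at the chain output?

Stage 1: overshoot 24 dB → 24/8 = 3 dB → -26.8 dBFS.
Stage 2: below threshold (-26.8 ≤ -15.7); passes unchanged; output -26.8 dBFS.

-26.8 dBFS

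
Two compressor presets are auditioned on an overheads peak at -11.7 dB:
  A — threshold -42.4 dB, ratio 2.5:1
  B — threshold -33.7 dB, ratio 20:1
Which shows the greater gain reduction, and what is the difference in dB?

A: 30.7 dB over, compressed to 12.28 dB over, so 18.42 dB of GR.
B: 22 dB over, compressed to 1.1 dB over, so 20.9 dB of GR.
B applies 2.48 dB more gain reduction.

B, by 2.48 dB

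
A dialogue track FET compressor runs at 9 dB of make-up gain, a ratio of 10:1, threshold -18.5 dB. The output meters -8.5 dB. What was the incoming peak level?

Remove make-up: -8.5 − 9 = -17.5 dB.
That's 1 dB above the -18.5 dB threshold.
Undo the ratio: input overshoot = 1 × 10 = 10 dB, giving input = -8.5 dB.

-8.5 dB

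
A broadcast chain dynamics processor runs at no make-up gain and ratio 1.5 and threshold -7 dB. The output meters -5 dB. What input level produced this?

Post-compression overshoot = -5 − (-7) = 2 dB.
Input overshoot = R × output overshoot = 3 dB → input = -7 + 3 = -4 dB.

-4 dB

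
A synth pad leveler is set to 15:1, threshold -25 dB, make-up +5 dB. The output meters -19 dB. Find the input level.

Before make-up, the level was -19 − 5 = -24 dB.
That's 1 dB above the -25 dB threshold.
Before 15:1 compression the overshoot was 1 × 15 = 15 dB, so input = -25 + 15 = -10 dB.

-10 dB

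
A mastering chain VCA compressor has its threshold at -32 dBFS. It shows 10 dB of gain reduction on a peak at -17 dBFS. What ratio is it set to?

3:1

Input overshoot = -17 − (-32) = 15 dB.
Output overshoot = 15 − 10 = 5 dB.
Ratio = input overshoot / output overshoot = 15 / 5 = 3.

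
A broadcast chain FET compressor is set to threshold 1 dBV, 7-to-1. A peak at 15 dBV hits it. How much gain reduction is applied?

12 dB

15 dBV exceeds the threshold by 14 dB.
A 7:1 ratio leaves 2 dB of that excess.
So the signal is attenuated by 14 − 2 = 12 dB.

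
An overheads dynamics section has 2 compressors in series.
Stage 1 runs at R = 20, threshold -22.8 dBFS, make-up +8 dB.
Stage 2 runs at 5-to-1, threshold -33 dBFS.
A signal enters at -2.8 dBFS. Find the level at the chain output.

-29.16 dBFS

Stage 1: -2.8 dBFS is 20 dB over -22.8 dBFS; at 20:1 that becomes 1 dB over, giving -21.8 dBFS; +8 dB make-up → -13.8 dBFS.
Stage 2: overshoot 19.2 dB → 19.2/5 = 3.84 dB → -29.16 dBFS.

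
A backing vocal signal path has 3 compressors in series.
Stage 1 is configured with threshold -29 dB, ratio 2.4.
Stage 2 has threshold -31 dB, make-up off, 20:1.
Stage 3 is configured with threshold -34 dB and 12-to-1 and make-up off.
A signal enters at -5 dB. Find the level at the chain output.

-33.7 dB

Stage 1: overshoot 24 dB → 24/2.4 = 10 dB → -19 dB.
Stage 2: -19 dB is 12 dB over -31 dB; at 20:1 that becomes 0.6 dB over, giving -30.4 dB.
Stage 3: 3.6 dB above -34 dB, reduced 12:1 to 0.3 dB above → -33.7 dB.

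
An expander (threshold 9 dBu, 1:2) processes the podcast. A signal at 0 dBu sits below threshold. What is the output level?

The input is 9 dB below the 9 dBu threshold.
A 1:2 expander multiplies undershoot by 2: 9 × 2 = 18 dB below threshold.
Output = 9 − 18 = -9 dBu.

-9 dBu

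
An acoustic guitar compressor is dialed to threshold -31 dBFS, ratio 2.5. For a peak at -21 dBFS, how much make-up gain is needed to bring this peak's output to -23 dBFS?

The peak compresses to -31 + 10/2.5 = -27 dBFS.
To reach -23 dBFS requires -23 − (-27) = 4 dB of make-up.

4 dB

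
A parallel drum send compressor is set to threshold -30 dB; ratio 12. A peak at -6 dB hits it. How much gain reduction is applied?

Overshoot = -6 − (-30) = 24 dB.
A 12:1 ratio leaves 2 dB of that excess.
So the signal is attenuated by 24 − 2 = 22 dB.

22 dB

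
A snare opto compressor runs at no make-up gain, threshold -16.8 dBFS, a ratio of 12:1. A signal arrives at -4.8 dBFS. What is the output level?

-15.8 dBFS

The input is 12 dB above the -16.8 dBFS threshold.
At 12:1 the overshoot is divided by 12, leaving 1 dB above threshold.
That puts the output at -15.8 dBFS.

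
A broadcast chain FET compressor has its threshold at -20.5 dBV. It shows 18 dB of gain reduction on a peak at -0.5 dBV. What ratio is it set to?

Input overshoot = -0.5 − (-20.5) = 20 dB.
Output overshoot = 20 − 18 = 2 dB.
Ratio = input overshoot / output overshoot = 20 / 2 = 10.

10:1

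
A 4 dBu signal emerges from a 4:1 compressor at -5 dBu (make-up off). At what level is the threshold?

-8 dBu

Let T be the threshold. Output overshoot = (input overshoot)/R, so -5 − T = (4 − T)/4.
4·(-5 − T) = 4 − T → 3·T = -20 − 4 = -24.
T = -24/3 = -8 dBu.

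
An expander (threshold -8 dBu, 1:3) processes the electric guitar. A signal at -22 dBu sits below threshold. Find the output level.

Undershoot = (-8) − (-22) = 14 dB.
At 1:3, that expands to 42 dB under threshold.
Output = -8 − 42 = -50 dBu.

-50 dBu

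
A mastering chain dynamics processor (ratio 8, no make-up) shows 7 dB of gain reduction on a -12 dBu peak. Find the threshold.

Input is 8 dB above T (since output overshoot × R = input overshoot: (-19 − T)·8 = -12 − T gives T = -20 dBu).
Check: -20 + (-12 − (-20))/8 = -20 + 1 = -19 dBu. ✓

-20 dBu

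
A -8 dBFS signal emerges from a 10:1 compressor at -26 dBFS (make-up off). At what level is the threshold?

Gain reduction = -8 − (-26) = 18 dB; output overshoot = GR / (R − 1) = 18 / 9 = 2 dB.
Threshold = output − output overshoot = -26 − 2 = -28 dBFS.

-28 dBFS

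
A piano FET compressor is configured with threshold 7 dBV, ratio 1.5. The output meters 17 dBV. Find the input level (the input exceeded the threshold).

Post-compression overshoot = 17 − 7 = 10 dB.
Undo the ratio: input overshoot = 10 × 1.5 = 15 dB, giving input = 22 dBV.

22 dBV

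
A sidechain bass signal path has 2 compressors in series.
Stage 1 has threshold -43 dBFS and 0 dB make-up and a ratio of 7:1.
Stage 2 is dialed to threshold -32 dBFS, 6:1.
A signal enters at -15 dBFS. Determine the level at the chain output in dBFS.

-39 dBFS

Stage 1: 28 dB above -43 dBFS, reduced 7:1 to 4 dB above → -39 dBFS.
Stage 2: below threshold (-39 ≤ -32); passes unchanged; output -39 dBFS.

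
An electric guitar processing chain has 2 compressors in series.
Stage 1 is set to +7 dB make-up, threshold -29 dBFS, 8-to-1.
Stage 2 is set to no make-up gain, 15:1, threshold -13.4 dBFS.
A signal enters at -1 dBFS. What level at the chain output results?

-18.5 dBFS

Stage 1: 28 dB above -29 dBFS, reduced 8:1 to 3.5 dB above → -25.5 dBFS; +7 dB make-up → -18.5 dBFS.
Stage 2: -18.5 dBFS is at or below the -13.4 dBFS threshold — no compression; output -18.5 dBFS.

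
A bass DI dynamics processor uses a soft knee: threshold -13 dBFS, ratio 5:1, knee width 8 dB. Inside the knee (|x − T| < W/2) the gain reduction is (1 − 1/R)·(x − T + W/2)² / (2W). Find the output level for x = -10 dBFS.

x − T + W/2 = -10 − (-13) + 4 = 7.
GR = (1 − 1/5) × 7² / 16 = 0.8 × 49 / 16 = 2.45 dB.
Output = -10 − 2.45 = -12.45 dBFS.

-12.45 dBFS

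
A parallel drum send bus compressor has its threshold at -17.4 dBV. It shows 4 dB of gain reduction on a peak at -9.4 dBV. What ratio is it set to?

2:1

Input overshoot = -9.4 − (-17.4) = 8 dB.
Output overshoot = 8 − 4 = 4 dB.
Ratio = input overshoot / output overshoot = 8 / 4 = 2.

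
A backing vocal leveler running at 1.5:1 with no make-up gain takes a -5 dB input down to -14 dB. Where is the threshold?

Let T be the threshold. Output overshoot = (input overshoot)/R, so -14 − T = (-5 − T)/1.5.
1.5·(-14 − T) = -5 − T → 0.5·T = -21 − (-5) = -16.
T = -16/0.5 = -32 dB.

-32 dB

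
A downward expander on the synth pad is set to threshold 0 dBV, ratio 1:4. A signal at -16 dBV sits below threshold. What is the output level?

-64 dBV

The input is 16 dB below the 0 dBV threshold.
A 1:4 expander multiplies undershoot by 4: 16 × 4 = 64 dB below threshold.
Output = 0 − 64 = -64 dBV.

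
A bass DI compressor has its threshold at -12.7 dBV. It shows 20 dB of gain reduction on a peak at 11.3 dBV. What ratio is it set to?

6:1

Input overshoot = 11.3 − (-12.7) = 24 dB.
Output overshoot = 24 − 20 = 4 dB.
Ratio = input overshoot / output overshoot = 24 / 4 = 6.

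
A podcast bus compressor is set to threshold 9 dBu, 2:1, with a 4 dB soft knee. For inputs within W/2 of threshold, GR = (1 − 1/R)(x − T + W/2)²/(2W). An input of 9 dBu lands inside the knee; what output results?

x − T + W/2 = 9 − 9 + 2 = 2.
GR = (1 − 1/2) × 2² / 8 = 0.5 × 4 / 8 = 0.25 dB.
Output = 9 − 0.25 = 8.75 dBu.

8.75 dBu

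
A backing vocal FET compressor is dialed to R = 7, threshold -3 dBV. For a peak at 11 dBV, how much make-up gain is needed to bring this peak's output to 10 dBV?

Without make-up, output = threshold + overshoot/7 = -3 + 2 = -1 dBV.
Gap to target: 11 dB.

11 dB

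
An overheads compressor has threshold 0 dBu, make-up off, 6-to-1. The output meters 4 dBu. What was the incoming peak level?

24 dBu

The compressed level sits 4 − 0 = 4 dB over threshold.
Before 6:1 compression the overshoot was 4 × 6 = 24 dB, so input = 0 + 24 = 24 dBu.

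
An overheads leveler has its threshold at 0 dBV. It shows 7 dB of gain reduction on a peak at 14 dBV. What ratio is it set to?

2:1

Input overshoot = 14 − 0 = 14 dB.
Output overshoot = 14 − 7 = 7 dB.
Ratio = input overshoot / output overshoot = 14 / 7 = 2.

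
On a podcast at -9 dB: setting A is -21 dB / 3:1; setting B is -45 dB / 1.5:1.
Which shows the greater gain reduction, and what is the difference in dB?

B, by 4 dB

A: GR = 12 − 12/3 = 8 dB.
B: GR = 36 − 36/1.5 = 12 dB.
B reduces 4 dB more.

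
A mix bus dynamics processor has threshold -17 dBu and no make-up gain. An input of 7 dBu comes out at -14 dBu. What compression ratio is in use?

Input overshoot = 7 − (-17) = 24 dB; output overshoot = -14 − (-17) = 3 dB.
Ratio = 24 / 3 = 8.

8:1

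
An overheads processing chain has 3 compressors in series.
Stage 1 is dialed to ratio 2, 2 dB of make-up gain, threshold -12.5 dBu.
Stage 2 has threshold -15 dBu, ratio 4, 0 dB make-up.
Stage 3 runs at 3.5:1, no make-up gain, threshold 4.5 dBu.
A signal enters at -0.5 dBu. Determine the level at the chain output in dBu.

-12.375 dBu

Stage 1: 12 dB above -12.5 dBu, reduced 2:1 to 6 dB above → -6.5 dBu; +2 dB make-up → -4.5 dBu.
Stage 2: overshoot 10.5 dB → 10.5/4 = 2.625 dB → -12.375 dBu.
Stage 3: below threshold (-12.375 ≤ 4.5); passes unchanged; output -12.375 dBu.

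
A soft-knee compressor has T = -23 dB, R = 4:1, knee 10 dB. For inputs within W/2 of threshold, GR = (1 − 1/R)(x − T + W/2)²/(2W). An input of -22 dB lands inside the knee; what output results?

x − T + W/2 = -22 − (-23) + 5 = 6.
GR = (1 − 1/4) × 6² / 20 = 0.75 × 36 / 20 = 1.35 dB.
Output = -22 − 1.35 = -23.35 dB.

-23.35 dB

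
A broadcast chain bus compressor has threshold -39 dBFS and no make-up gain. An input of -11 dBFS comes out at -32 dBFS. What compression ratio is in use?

4:1

Input overshoot = -11 − (-39) = 28 dB; output overshoot = -32 − (-39) = 7 dB.
Ratio = 28 / 7 = 4.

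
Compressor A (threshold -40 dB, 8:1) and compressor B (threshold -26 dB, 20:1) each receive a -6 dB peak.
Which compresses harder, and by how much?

A: GR = 34 − 34/8 = 29.75 dB.
B: GR = 20 − 20/20 = 19 dB.
A applies 10.75 dB more gain reduction.

A, by 10.75 dB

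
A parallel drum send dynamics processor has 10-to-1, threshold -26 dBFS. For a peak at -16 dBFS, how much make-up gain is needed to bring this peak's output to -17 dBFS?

8 dB

Overshoot 10 dB → 10/10 = 1 dB after compression, so the compressed level is -26 + 1 = -25 dBFS.
Make-up = target − compressed = -17 − (-25) = 8 dB.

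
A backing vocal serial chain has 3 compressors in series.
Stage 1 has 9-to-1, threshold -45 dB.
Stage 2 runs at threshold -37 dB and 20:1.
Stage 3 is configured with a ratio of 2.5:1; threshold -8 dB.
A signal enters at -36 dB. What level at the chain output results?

Stage 1: -36 dB is 9 dB over -45 dB; at 9:1 that becomes 1 dB over, giving -44 dB.
Stage 2: -44 dB ≤ -37 dB, so stage 2 doesn't engage; output -44 dB.
Stage 3: -44 dB ≤ -8 dB, so stage 3 doesn't engage; output -44 dB.

-44 dB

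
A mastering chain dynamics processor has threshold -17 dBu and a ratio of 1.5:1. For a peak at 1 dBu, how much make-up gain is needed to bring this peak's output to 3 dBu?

8 dB

Overshoot 18 dB → 18/1.5 = 12 dB after compression, so the compressed level is -17 + 12 = -5 dBu.
Make-up = target − compressed = 3 − (-5) = 8 dB.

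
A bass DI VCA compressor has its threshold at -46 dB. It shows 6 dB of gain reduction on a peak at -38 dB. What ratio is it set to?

Input overshoot = -38 − (-46) = 8 dB.
Output overshoot = 8 − 6 = 2 dB.
Ratio = input overshoot / output overshoot = 8 / 2 = 4.

4:1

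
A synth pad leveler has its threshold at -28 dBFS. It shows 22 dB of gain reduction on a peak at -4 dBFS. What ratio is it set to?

12:1

Input overshoot = -4 − (-28) = 24 dB.
Output overshoot = 24 − 22 = 2 dB.
Ratio = input overshoot / output overshoot = 24 / 2 = 12.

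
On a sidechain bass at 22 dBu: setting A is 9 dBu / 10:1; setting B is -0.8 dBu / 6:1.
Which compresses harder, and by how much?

B, by 7.3 dB

A: overshoot 13 dB → output overshoot 1.3 dB → GR 11.7 dB.
B: overshoot 22.8 dB → output overshoot 3.8 dB → GR 19 dB.
Difference: 7.3 dB in favour of B.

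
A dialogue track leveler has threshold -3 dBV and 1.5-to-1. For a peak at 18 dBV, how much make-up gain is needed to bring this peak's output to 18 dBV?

Overshoot 21 dB → 21/1.5 = 14 dB after compression, so the compressed level is -3 + 14 = 11 dBV.
Make-up = target − compressed = 18 − 11 = 7 dB.

7 dB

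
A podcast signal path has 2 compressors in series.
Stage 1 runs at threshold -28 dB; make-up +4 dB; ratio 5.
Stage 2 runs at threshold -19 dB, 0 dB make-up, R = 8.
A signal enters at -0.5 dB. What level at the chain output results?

-18.9375 dB

Stage 1: 27.5 dB above -28 dB, reduced 5:1 to 5.5 dB above → -22.5 dB; +4 dB make-up → -18.5 dB.
Stage 2: 0.5 dB above -19 dB, reduced 8:1 to 0.0625 dB above → -18.9375 dB.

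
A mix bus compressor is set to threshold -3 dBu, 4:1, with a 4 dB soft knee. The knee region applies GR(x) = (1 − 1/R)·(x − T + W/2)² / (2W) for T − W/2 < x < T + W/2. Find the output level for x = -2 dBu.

x − T + W/2 = -2 − (-3) + 2 = 3.
GR = (1 − 1/4) × 3² / 8 = 0.75 × 9 / 8 = 0.84375 dB.
Output = -2 − 0.84375 = -2.84375 dBu.

-2.84375 dBu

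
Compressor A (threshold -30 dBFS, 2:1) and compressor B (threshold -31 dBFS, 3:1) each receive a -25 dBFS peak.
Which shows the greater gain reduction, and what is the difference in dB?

B, by 1.5 dB

A: overshoot 5 dB → output overshoot 2.5 dB → GR 2.5 dB.
B: overshoot 6 dB → output overshoot 2 dB → GR 4 dB.
Difference: 1.5 dB in favour of B.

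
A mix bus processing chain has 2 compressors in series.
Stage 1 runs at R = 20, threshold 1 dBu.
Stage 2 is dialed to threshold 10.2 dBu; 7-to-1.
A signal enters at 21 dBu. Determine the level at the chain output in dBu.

Stage 1: overshoot 20 dB → 20/20 = 1 dB → 2 dBu.
Stage 2: 2 dBu is at or below the 10.2 dBu threshold — no compression; output 2 dBu.

2 dBu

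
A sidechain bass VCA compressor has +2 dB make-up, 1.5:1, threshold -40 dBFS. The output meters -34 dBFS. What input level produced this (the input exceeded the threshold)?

-34 dBFS

Stripping the +2 dB make-up gives -36 dBFS at the gain stage.
That's 4 dB above the -40 dBFS threshold.
Undo the ratio: input overshoot = 4 × 1.5 = 6 dB, giving input = -34 dBFS.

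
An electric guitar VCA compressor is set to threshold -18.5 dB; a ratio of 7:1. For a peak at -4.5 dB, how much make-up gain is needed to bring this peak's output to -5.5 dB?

11 dB

Without make-up, output = threshold + overshoot/7 = -18.5 + 2 = -16.5 dB.
Gap to target: 11 dB.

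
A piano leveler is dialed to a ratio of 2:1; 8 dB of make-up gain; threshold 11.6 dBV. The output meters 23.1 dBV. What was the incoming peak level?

18.6 dBV

Remove make-up: 23.1 − 8 = 15.1 dBV.
Post-compression overshoot = 15.1 − 11.6 = 3.5 dB.
Input overshoot = R × output overshoot = 7 dB → input = 11.6 + 7 = 18.6 dBV.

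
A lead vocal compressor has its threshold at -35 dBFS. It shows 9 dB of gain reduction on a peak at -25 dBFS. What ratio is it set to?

10:1

Input overshoot = -25 − (-35) = 10 dB.
Output overshoot = 10 − 9 = 1 dB.
Ratio = input overshoot / output overshoot = 10 / 1 = 10.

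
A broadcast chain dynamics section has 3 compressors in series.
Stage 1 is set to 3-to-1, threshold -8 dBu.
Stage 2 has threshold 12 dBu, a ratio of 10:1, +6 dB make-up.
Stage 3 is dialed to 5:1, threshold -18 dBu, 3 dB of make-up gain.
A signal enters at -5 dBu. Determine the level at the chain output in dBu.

-11.6 dBu

Stage 1: overshoot 3 dB → 3/3 = 1 dB → -7 dBu.
Stage 2: -7 dBu ≤ 12 dBu, so stage 2 doesn't engage; make-up brings it to -1 dBu.
Stage 3: overshoot 17 dB → 17/5 = 3.4 dB → -14.6 dBu; +3 dB make-up → -11.6 dBu.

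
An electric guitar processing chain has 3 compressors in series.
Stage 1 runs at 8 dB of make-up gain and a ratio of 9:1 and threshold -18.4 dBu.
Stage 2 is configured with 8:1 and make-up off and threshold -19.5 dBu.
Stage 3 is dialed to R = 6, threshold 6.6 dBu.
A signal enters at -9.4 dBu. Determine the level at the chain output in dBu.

Stage 1: -9.4 dBu is 9 dB over -18.4 dBu; at 9:1 that becomes 1 dB over, giving -17.4 dBu; +8 dB make-up → -9.4 dBu.
Stage 2: -9.4 dBu is 10.1 dB over -19.5 dBu; at 8:1 that becomes 1.2625 dB over, giving -18.2375 dBu.
Stage 3: below threshold (-18.2375 ≤ 6.6); passes unchanged; output -18.2375 dBu.

-18.2375 dBu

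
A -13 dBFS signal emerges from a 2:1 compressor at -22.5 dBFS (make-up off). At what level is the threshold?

-32 dBFS

Input is 19 dB above T (since output overshoot × R = input overshoot: (-22.5 − T)·2 = -13 − T gives T = -32 dBFS).
Check: -32 + (-13 − (-32))/2 = -32 + 9.5 = -22.5 dBFS. ✓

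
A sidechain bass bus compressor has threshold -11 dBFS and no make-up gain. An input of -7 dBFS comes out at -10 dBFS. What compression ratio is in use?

4:1

Input overshoot = -7 − (-11) = 4 dB; output overshoot = -10 − (-11) = 1 dB.
Ratio = 4 / 1 = 4.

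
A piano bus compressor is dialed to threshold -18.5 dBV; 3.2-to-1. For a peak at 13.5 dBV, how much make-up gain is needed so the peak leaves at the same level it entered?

Without make-up, output = threshold + overshoot/3.2 = -18.5 + 10 = -8.5 dBV.
Gap to target: 22 dB.

22 dB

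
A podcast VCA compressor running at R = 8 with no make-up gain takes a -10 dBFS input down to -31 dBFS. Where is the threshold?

Gain reduction = -10 − (-31) = 21 dB; output overshoot = GR / (R − 1) = 21 / 7 = 3 dB.
Threshold = output − output overshoot = -31 − 3 = -34 dBFS.

-34 dBFS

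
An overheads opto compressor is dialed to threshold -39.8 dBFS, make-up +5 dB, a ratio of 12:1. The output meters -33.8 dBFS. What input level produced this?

-27.8 dBFS

Before make-up, the level was -33.8 − 5 = -38.8 dBFS.
Post-compression overshoot = -38.8 − (-39.8) = 1 dB.
Undo the ratio: input overshoot = 1 × 12 = 12 dB, giving input = -27.8 dBFS.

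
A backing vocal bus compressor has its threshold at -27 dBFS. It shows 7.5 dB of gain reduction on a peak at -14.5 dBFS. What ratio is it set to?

2.5:1

Input overshoot = -14.5 − (-27) = 12.5 dB.
Output overshoot = 12.5 − 7.5 = 5 dB.
Ratio = input overshoot / output overshoot = 12.5 / 5 = 2.5.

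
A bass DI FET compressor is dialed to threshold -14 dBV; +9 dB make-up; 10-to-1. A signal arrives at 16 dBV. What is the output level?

-2 dBV

The input is 30 dB above the -14 dBV threshold.
The 30 dB excess becomes 3 dB after 10:1 reduction.
Output = -14 + 3 = -11 dBV; make-up adds 9 dB, giving -2 dBV.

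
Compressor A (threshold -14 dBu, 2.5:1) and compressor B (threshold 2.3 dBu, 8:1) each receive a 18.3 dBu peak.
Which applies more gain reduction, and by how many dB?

A: GR = 32.3 − 32.3/2.5 = 19.38 dB.
B: GR = 16 − 16/8 = 14 dB.
A reduces 5.38 dB more.

A, by 5.38 dB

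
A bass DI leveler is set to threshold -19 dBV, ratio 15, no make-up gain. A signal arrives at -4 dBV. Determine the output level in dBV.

Overshoot: -4 − (-19) = 15 dB.
15:1 compression reduces that to 15/15 = 1 dB over.
So the level is -19 + 1 = -18 dBV.

-18 dBV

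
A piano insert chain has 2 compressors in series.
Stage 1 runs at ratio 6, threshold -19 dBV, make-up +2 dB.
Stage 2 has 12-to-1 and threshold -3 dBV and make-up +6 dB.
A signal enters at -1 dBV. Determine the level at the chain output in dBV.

Stage 1: overshoot 18 dB → 18/6 = 3 dB → -16 dBV; +2 dB make-up → -14 dBV.
Stage 2: -14 dBV ≤ -3 dBV, so stage 2 doesn't engage; make-up brings it to -8 dBV.

-8 dBV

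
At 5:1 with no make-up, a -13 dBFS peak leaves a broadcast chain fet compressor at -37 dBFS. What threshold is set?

Gain reduction = -13 − (-37) = 24 dB; output overshoot = GR / (R − 1) = 24 / 4 = 6 dB.
Threshold = output − output overshoot = -37 − 6 = -43 dBFS.

-43 dBFS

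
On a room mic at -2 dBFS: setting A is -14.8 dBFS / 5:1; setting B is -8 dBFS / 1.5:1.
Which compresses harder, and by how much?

A: overshoot 12.8 dB → output overshoot 2.56 dB → GR 10.24 dB.
B: overshoot 6 dB → output overshoot 4 dB → GR 2 dB.
Difference: 8.24 dB in favour of A.

A, by 8.24 dB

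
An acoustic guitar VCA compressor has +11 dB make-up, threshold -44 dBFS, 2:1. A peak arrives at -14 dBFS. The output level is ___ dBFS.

-14 dBFS sits 30 dB over threshold.
At 2:1 the overshoot is divided by 2, leaving 15 dB above threshold.
That puts the output at -29 dBFS; make-up adds 11 dB, giving -18 dBFS.

-18 dBFS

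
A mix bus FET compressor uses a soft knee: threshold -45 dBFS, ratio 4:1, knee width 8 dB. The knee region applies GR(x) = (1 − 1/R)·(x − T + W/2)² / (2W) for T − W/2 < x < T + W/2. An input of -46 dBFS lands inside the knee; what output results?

-46.421875 dBFS

x − T + W/2 = -46 − (-45) + 4 = 3.
GR = (1 − 1/4) × 3² / 16 = 0.75 × 9 / 16 = 0.421875 dB.
Output = -46 − 0.421875 = -46.421875 dBFS.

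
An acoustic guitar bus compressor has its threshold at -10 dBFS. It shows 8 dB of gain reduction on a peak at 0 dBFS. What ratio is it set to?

Input overshoot = 0 − (-10) = 10 dB.
Output overshoot = 10 − 8 = 2 dB.
Ratio = input overshoot / output overshoot = 10 / 2 = 5.

5:1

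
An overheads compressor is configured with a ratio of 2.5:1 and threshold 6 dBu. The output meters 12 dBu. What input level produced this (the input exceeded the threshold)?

That's 6 dB above the 6 dBu threshold.
Undo the ratio: input overshoot = 6 × 2.5 = 15 dB, giving input = 21 dBu.

21 dBu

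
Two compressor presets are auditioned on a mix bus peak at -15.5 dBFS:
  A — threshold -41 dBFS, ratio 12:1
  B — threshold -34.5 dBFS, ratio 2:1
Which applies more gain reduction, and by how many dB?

A, by 13.875 dB

A: 25.5 dB over, compressed to 2.125 dB over, so 23.375 dB of GR.
B: 19 dB over, compressed to 9.5 dB over, so 9.5 dB of GR.
A applies 13.875 dB more gain reduction.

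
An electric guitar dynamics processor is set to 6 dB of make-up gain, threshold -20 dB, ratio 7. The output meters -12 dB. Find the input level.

Before make-up, the level was -12 − 6 = -18 dB.
Post-compression overshoot = -18 − (-20) = 2 dB.
Before 7:1 compression the overshoot was 2 × 7 = 14 dB, so input = -20 + 14 = -6 dB.

-6 dB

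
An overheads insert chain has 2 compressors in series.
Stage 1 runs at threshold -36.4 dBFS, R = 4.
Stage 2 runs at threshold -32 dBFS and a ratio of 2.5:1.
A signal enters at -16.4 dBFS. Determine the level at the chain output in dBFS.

Stage 1: -16.4 dBFS is 20 dB over -36.4 dBFS; at 4:1 that becomes 5 dB over, giving -31.4 dBFS.
Stage 2: -31.4 dBFS is 0.6 dB over -32 dBFS; at 2.5:1 that becomes 0.24 dB over, giving -31.76 dBFS.

-31.76 dBFS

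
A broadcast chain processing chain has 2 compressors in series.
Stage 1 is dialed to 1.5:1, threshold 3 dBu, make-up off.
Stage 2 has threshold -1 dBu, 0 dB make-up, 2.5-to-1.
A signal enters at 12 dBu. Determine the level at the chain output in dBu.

3 dBu

Stage 1: overshoot 9 dB → 9/1.5 = 6 dB → 9 dBu.
Stage 2: overshoot 10 dB → 10/2.5 = 4 dB → 3 dBu.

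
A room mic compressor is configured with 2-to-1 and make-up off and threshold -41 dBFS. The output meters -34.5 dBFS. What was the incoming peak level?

-28 dBFS

That's 6.5 dB above the -41 dBFS threshold.
Before 2:1 compression the overshoot was 6.5 × 2 = 13 dB, so input = -41 + 13 = -28 dBFS.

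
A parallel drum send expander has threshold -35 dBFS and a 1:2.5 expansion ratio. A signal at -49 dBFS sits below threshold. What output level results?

Below threshold, a 1:2.5 expander applies gain = (2.5−1)×(T − x) of attenuation.
(2.5−1) × 14 = 21 dB, so output = -49 − 21 = -70 dBFS.

-70 dBFS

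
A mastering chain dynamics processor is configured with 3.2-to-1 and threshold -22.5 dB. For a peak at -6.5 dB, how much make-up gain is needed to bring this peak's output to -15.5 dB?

2 dB

Without make-up, output = threshold + overshoot/3.2 = -22.5 + 5 = -17.5 dB.
Gap to target: 2 dB.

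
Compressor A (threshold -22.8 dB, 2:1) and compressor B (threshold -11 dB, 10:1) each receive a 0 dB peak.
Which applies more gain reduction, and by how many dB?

A, by 1.5 dB

A: 22.8 dB over, compressed to 11.4 dB over, so 11.4 dB of GR.
B: 11 dB over, compressed to 1.1 dB over, so 9.9 dB of GR.
A applies 1.5 dB more gain reduction.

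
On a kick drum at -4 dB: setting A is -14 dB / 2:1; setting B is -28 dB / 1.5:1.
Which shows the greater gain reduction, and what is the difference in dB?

A: 10 dB over, compressed to 5 dB over, so 5 dB of GR.
B: 24 dB over, compressed to 16 dB over, so 8 dB of GR.
B reduces 3 dB more.

B, by 3 dB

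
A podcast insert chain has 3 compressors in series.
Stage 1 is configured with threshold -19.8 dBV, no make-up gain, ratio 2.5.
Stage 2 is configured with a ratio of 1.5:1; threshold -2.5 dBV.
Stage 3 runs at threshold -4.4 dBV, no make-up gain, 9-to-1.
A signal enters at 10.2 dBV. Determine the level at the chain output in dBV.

-7.8 dBV

Stage 1: 10.2 dBV is 30 dB over -19.8 dBV; at 2.5:1 that becomes 12 dB over, giving -7.8 dBV.
Stage 2: -7.8 dBV ≤ -2.5 dBV, so stage 2 doesn't engage; output -7.8 dBV.
Stage 3: -7.8 dBV ≤ -4.4 dBV, so stage 3 doesn't engage; output -7.8 dBV.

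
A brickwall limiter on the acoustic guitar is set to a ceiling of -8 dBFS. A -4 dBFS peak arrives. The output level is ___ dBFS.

The limiter clamps the peak to its -8 dBFS ceiling.

-8 dBFS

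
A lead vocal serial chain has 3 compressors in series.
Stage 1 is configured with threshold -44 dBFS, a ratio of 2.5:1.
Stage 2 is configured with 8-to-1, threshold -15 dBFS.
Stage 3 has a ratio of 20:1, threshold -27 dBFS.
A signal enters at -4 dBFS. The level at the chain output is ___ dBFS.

-28 dBFS

Stage 1: overshoot 40 dB → 40/2.5 = 16 dB → -28 dBFS.
Stage 2: -28 dBFS ≤ -15 dBFS, so stage 2 doesn't engage; output -28 dBFS.
Stage 3: -28 dBFS ≤ -27 dBFS, so stage 3 doesn't engage; output -28 dBFS.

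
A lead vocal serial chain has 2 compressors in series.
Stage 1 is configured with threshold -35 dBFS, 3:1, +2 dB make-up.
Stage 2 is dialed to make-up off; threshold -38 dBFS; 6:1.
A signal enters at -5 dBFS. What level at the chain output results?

Stage 1: -5 dBFS is 30 dB over -35 dBFS; at 3:1 that becomes 10 dB over, giving -25 dBFS; +2 dB make-up → -23 dBFS.
Stage 2: overshoot 15 dB → 15/6 = 2.5 dB → -35.5 dBFS.

-35.5 dBFS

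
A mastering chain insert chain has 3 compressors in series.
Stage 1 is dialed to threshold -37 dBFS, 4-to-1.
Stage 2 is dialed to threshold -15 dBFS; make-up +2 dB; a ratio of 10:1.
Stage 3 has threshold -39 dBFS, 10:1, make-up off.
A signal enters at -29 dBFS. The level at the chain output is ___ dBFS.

Stage 1: 8 dB above -37 dBFS, reduced 4:1 to 2 dB above → -35 dBFS.
Stage 2: below threshold (-35 ≤ -15); passes unchanged; make-up brings it to -33 dBFS.
Stage 3: 6 dB above -39 dBFS, reduced 10:1 to 0.6 dB above → -38.4 dBFS.

-38.4 dBFS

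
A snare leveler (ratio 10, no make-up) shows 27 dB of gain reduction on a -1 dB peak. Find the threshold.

-31 dB

Input is 30 dB above T (since output overshoot × R = input overshoot: (-28 − T)·10 = -1 − T gives T = -31 dB).
Check: -31 + (-1 − (-31))/10 = -31 + 3 = -28 dB. ✓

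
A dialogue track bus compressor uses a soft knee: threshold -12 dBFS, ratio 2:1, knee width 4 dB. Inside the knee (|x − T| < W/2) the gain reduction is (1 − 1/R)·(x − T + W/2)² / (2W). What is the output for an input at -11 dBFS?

-11.5625 dBFS

x − T + W/2 = -11 − (-12) + 2 = 3.
GR = (1 − 1/2) × 3² / 8 = 0.5 × 9 / 8 = 0.5625 dB.
Output = -11 − 0.5625 = -11.5625 dBFS.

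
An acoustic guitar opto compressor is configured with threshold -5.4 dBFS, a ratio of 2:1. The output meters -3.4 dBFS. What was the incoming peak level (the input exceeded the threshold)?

-1.4 dBFS

Post-compression overshoot = -3.4 − (-5.4) = 2 dB.
Before 2:1 compression the overshoot was 2 × 2 = 4 dB, so input = -5.4 + 4 = -1.4 dBFS.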